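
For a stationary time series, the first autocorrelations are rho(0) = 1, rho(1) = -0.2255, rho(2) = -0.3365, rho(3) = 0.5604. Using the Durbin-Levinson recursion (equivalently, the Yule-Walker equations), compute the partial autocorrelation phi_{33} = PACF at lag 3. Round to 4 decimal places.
\phi_{33} = 0.4570

The PACF at lag k is phi_{kk}, the last component of the solution
to the Yule-Walker system G_k phi = r_k where
  (G_k)_{ij} = rho(|i - j|), (r_k)_i = rho(i), i,j = 1..k.
Equivalently, Durbin-Levinson gives phi_{kk} iteratively:
  phi_{11} = rho(1)
  phi_{kk} = [rho(k) - sum_{j=1..k-1} phi_{k-1,j} rho(k-j)]
            / [1 - sum_{j=1..k-1} phi_{k-1,j} rho(j)],
  phi_{k,j} = phi_{k-1,j} - phi_{kk} phi_{k-1,k-j},  j = 1..k-1.
Step k = 1:
  phi_11 = rho(1) = -0.2255.
Step k = 2:
  phi_22 = [rho(2) - phi_11 rho(1)] / [1 - phi_11 rho(1)] = [-0.3365 - (-0.2255)(-0.2255)] / [1 - (-0.2255)(-0.2255)]
         = -0.38735025 / 0.94914975 = -0.408102.
  Update: phi_21 = phi_11 - phi_22 phi_11 = -0.2255 - (-0.408102)(-0.2255) = -0.317527.
Step k = 3:
  phi_33 = [rho(3) - phi_21 rho(2) - phi_22 rho(1)] / [1 - phi_21 rho(1) - phi_22 rho(2)]
    numerator   = 0.5604 - (-0.317527)(-0.3365) - (-0.408102)(-0.2255) = 0.36152506
    denominator = 1 - (-0.317527)(-0.2255) - (-0.408102)(-0.3365) = 0.7910712
  phi_33 = 0.36152506 / 0.7910712 = 0.457.
Therefore phi_{33} = 0.4570.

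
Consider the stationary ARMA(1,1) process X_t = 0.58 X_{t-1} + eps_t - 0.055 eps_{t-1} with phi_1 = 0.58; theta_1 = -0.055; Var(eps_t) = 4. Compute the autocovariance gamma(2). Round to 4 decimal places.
\gamma(2) = 1.7769

Multiply the model equation by X_{t-k} and take expectations. With theta_0 = psi_0 = 1 and psi_j the MA(infinity) weights, this gives
  gamma(k) - sum_i phi_i gamma(k-i) = c_k,
  c_k = sigma^2 * sum_{j=k..q} theta_j psi_{j-k}   (c_k = 0 for k > q),
using gamma(-m) = gamma(m).
psi-weights needed (psi_j = theta_j + sum_i phi_i psi_{j-i}):
  psi_1 = theta_1 + phi_1 = -0.055 + (0.58) = 0.525
Right-hand sides:
  c_0 = sigma^2 (1 + theta_1 psi_1) = 4 * (1 + (-0.055)(0.525)) = 4 * 0.971125 = 3.8845
  c_1 = sigma^2 theta_1 = 4 * (-0.055) = -0.22
  c_2 = 0
Equations for k = 0 and k = 1 (AR order 1):
  gamma(0) = phi_1 gamma(1) + c_0
  gamma(1) = phi_1 gamma(0) + c_1
Substituting the second into the first: gamma(0) (1 - phi_1^2) = c_0 + phi_1 c_1, so
  gamma(0) = (c_0 + phi_1 c_1) / (1 - phi_1^2) = (3.8845 + (0.58)(-0.22)) / (1 - (0.58)^2) = 3.7569 / 0.6636 = 5.661392.
  gamma(1) = phi_1 gamma(0) + c_1 = (0.58)(5.661392) + (-0.22) = 3.063608.
For k = 2 (> q): gamma(2) = phi_1 gamma(1) = (0.58)(3.063608) = 1.776892.
Therefore gamma(2) = 1.7769 (to 4 decimal places).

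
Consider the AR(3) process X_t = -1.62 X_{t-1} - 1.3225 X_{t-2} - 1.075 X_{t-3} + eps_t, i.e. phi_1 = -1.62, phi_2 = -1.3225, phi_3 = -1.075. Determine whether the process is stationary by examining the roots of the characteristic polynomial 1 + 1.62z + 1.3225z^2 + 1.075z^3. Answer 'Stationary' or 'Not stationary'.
\text{Not stationary}

The AR(p) characteristic polynomial is P(z) = 1 + 1.62z + 1.3225z^2 + 1.075z^3.
Stationarity requires all roots to lie outside the unit circle, i.e. |z| > 1 for every root.
Degree 3: look for a simple real root z0 first, then factor out (1 - z/z0) and solve the remaining quadratic.
Testing z0 = -0.8: P(-0.8) = 1 + (1.62)(-0.8) + (1.3225)(-0.8)^2 + (1.075)(-0.8)^3
  = 1 + (-1.296) + (0.8464) + (-0.5504) = 0.  So z_0 = -0.8 is a root, |z_0| = 0.8.
Divide out the factor (1 + 1.25 z) = (1 - z/z0) (since 1/z0 = -1.25):
  P(z) = (1 + 1.25 z)(1 + (0.37) z + (0.86) z^2)
  [check: z-coef 0.37 - (-1.25) = 1.62; z^2-coef 0.86 - (-1.25)(0.37) = 1.3225; z^3-coef -(-1.25)(0.86) = 1.075.]
Remaining roots from the quadratic factor 1 + (0.37) z + (0.86) z^2:
  Set 1 + (0.37) z + (0.86) z^2 = 0, i.e. a z^2 + b z + c = 0 with a = 0.86, b = 0.37, c = 1.
  Discriminant D = b^2 - 4ac = (0.37)^2 - 4*(0.86)*1 = 0.1369 - (3.44) = -3.3031.
  D < 0, so the roots are the complex-conjugate pair z = (-b +/- i sqrt(-D)) / (2a) = -0.2151 +/- 1.0567i.
  For a conjugate pair |z|^2 = z * conj(z) = (product of roots) = c/a = 1/(0.86) = 1.162791, so |z| = sqrt(1.162791) = 1.0783 for both roots.
Moduli of all roots: 0.8000, 1.0783, 1.0783.
All moduli strictly greater than 1? No.
Verdict: Not stationary.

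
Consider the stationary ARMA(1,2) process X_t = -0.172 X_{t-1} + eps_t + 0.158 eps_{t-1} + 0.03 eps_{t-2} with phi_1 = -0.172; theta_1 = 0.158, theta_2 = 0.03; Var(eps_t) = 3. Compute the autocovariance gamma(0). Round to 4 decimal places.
\gamma(0) = 3.0038

Multiply the model equation by X_{t-k} and take expectations. With theta_0 = psi_0 = 1 and psi_j the MA(infinity) weights, this gives
  gamma(k) - sum_i phi_i gamma(k-i) = c_k,
  c_k = sigma^2 * sum_{j=k..q} theta_j psi_{j-k}   (c_k = 0 for k > q),
using gamma(-m) = gamma(m).
psi-weights needed (psi_j = theta_j + sum_i phi_i psi_{j-i}):
  psi_1 = theta_1 + phi_1 = 0.158 + (-0.172) = -0.014
  psi_2 = theta_2 + phi_1 psi_1 = 0.03 + (-0.172)(-0.014) = 0.032408
Right-hand sides:
  c_0 = sigma^2 (1 + theta_1 psi_1 + theta_2 psi_2) = 3 * (1 + (0.158)(-0.014) + (0.03)(0.032408)) = 3 * 0.99876 = 2.996281
  c_1 = sigma^2 (theta_1 + theta_2 psi_1) = 3 * (0.158 + (0.03)(-0.014)) = 0.47274
  c_2 = sigma^2 theta_2 = 3 * (0.03) = 0.09
Equations for k = 0 and k = 1 (AR order 1):
  gamma(0) = phi_1 gamma(1) + c_0
  gamma(1) = phi_1 gamma(0) + c_1
Substituting the second into the first: gamma(0) (1 - phi_1^2) = c_0 + phi_1 c_1, so
  gamma(0) = (c_0 + phi_1 c_1) / (1 - phi_1^2) = (2.996281 + (-0.172)(0.47274)) / (1 - (-0.172)^2) = 2.914969 / 0.970416 = 3.003835.
Therefore gamma(0) = 3.0038 (to 4 decimal places).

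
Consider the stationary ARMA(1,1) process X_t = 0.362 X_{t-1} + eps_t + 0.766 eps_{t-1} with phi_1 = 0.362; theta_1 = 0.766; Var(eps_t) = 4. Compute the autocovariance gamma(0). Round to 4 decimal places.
\gamma(0) = 9.8571

Multiply the model equation by X_{t-k} and take expectations. With theta_0 = psi_0 = 1 and psi_j the MA(infinity) weights, this gives
  gamma(k) - sum_i phi_i gamma(k-i) = c_k,
  c_k = sigma^2 * sum_{j=k..q} theta_j psi_{j-k}   (c_k = 0 for k > q),
using gamma(-m) = gamma(m).
psi-weights needed (psi_j = theta_j + sum_i phi_i psi_{j-i}):
  psi_1 = theta_1 + phi_1 = 0.766 + (0.362) = 1.128
Right-hand sides:
  c_0 = sigma^2 (1 + theta_1 psi_1) = 4 * (1 + (0.766)(1.128)) = 4 * 1.864048 = 7.456192
  c_1 = sigma^2 theta_1 = 4 * (0.766) = 3.064
  c_2 = 0
Equations for k = 0 and k = 1 (AR order 1):
  gamma(0) = phi_1 gamma(1) + c_0
  gamma(1) = phi_1 gamma(0) + c_1
Substituting the second into the first: gamma(0) (1 - phi_1^2) = c_0 + phi_1 c_1, so
  gamma(0) = (c_0 + phi_1 c_1) / (1 - phi_1^2) = (7.456192 + (0.362)(3.064)) / (1 - (0.362)^2) = 8.56536 / 0.868956 = 9.85707.
Therefore gamma(0) = 9.8571 (to 4 decimal places).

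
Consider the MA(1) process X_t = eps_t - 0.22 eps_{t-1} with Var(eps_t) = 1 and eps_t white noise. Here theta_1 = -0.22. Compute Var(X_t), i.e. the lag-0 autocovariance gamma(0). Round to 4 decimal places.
\gamma(0) = 1.0484

For an MA(q) process X_t = eps_t + sum_i theta_i eps_{t-i} with
Var(eps_t) = sigma^2, the variance is
  gamma(0) = sigma^2 * (1 + sum_i theta_i^2).
  sum_i theta_i^2 = (-0.22)^2 = 0.0484.
  gamma(0) = 1 * (1 + 0.0484) = 1 * 1.0484 = 1.0484.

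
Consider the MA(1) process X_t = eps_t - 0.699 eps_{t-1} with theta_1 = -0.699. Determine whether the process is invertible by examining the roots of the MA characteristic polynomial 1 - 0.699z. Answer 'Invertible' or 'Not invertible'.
\text{Invertible}

The MA(q) characteristic polynomial is P(z) = 1 - 0.699z.
Invertibility requires all roots to lie outside the unit circle, i.e. |z| > 1 for every root.
This is linear in z: 1 + (-0.699) z = 0  =>  z = -1/(-0.699) = 1.430615,  |z| = 1.430615.
Moduli of all roots: 1.4306.
All moduli strictly greater than 1? Yes.
Verdict: Invertible.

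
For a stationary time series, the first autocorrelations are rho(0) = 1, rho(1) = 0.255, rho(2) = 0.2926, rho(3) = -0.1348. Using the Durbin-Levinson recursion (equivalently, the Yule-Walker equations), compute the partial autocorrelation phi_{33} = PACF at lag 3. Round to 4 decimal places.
\phi_{33} = -0.2880

The PACF at lag k is phi_{kk}, the last component of the solution
to the Yule-Walker system G_k phi = r_k where
  (G_k)_{ij} = rho(|i - j|), (r_k)_i = rho(i), i,j = 1..k.
Equivalently, Durbin-Levinson gives phi_{kk} iteratively:
  phi_{11} = rho(1)
  phi_{kk} = [rho(k) - sum_{j=1..k-1} phi_{k-1,j} rho(k-j)]
            / [1 - sum_{j=1..k-1} phi_{k-1,j} rho(j)],
  phi_{k,j} = phi_{k-1,j} - phi_{kk} phi_{k-1,k-j},  j = 1..k-1.
Step k = 1:
  phi_11 = rho(1) = 0.255.
Step k = 2:
  phi_22 = [rho(2) - phi_11 rho(1)] / [1 - phi_11 rho(1)] = [0.2926 - (0.255)(0.255)] / [1 - (0.255)(0.255)]
         = 0.227575 / 0.934975 = 0.243402.
  Update: phi_21 = phi_11 - phi_22 phi_11 = 0.255 - (0.243402)(0.255) = 0.192932.
Step k = 3:
  phi_33 = [rho(3) - phi_21 rho(2) - phi_22 rho(1)] / [1 - phi_21 rho(1) - phi_22 rho(2)]
    numerator   = -0.1348 - (0.192932)(0.2926) - (0.243402)(0.255) = -0.2533196
    denominator = 1 - (0.192932)(0.255) - (0.243402)(0.2926) = 0.87958274
  phi_33 = -0.2533196 / 0.87958274 = -0.288.
Therefore phi_{33} = -0.2880.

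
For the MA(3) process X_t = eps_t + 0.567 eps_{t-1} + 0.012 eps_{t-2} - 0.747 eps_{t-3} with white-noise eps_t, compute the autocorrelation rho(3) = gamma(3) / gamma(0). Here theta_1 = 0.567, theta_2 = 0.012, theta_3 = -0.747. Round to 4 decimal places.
\rho(3) = -0.3974

For an MA(q) process with theta_0 = 1, the autocovariance is
  gamma(k) = sigma^2 * sum_{i=0..q-k} theta_i * theta_{i+k},
and rho(k) = gamma(k) / gamma(0). Sigma^2 cancels.
  numerator   = (1)*(-0.747) = -0.747.
  denominator = (1)^2 + (0.567)^2 + (0.012)^2 + (-0.747)^2 = 1.879642.
  rho(3) = -0.747 / 1.879642 = -0.3974.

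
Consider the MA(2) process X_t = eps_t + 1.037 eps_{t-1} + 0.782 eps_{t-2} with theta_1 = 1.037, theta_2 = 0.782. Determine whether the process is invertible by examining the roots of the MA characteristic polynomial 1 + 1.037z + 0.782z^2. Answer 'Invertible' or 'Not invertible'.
\text{Invertible}

The MA(q) characteristic polynomial is P(z) = 1 + 1.037z + 0.782z^2.
Invertibility requires all roots to lie outside the unit circle, i.e. |z| > 1 for every root.
Set 1 + (1.037) z + (0.782) z^2 = 0, i.e. a z^2 + b z + c = 0 with a = 0.782, b = 1.037, c = 1.
Discriminant D = b^2 - 4ac = (1.037)^2 - 4*(0.782)*1 = 1.075369 - (3.128) = -2.052631.
D < 0, so the roots are the complex-conjugate pair z = (-b +/- i sqrt(-D)) / (2a) = -0.663 +/- 0.916i.
For a conjugate pair |z|^2 = z * conj(z) = (product of roots) = c/a = 1/(0.782) = 1.278772, so |z| = sqrt(1.278772) = 1.1308 for both roots.
Moduli of all roots: 1.1308, 1.1308.
All moduli strictly greater than 1? Yes.
Verdict: Invertible.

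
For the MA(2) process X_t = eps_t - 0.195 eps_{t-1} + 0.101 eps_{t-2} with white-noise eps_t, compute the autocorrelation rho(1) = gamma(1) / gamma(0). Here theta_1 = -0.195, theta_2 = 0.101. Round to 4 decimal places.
\rho(1) = -0.2048

For an MA(q) process with theta_0 = 1, the autocovariance is
  gamma(k) = sigma^2 * sum_{i=0..q-k} theta_i * theta_{i+k},
and rho(k) = gamma(k) / gamma(0). Sigma^2 cancels.
  numerator   = (1)*(-0.195) + (-0.195)*(0.101) = -0.214695.
  denominator = (1)^2 + (-0.195)^2 + (0.101)^2 = 1.048226.
  rho(1) = -0.214695 / 1.048226 = -0.2048.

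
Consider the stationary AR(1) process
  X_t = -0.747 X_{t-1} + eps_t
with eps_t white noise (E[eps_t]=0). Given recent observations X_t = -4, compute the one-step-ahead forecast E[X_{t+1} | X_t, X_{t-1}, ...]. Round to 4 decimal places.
E[X_{t+1} \mid \mathcal F_t] = 2.9880

For an AR(p) model X_t = c + sum_i phi_i X_{t-i} + eps_t, the
one-step-ahead conditional mean is
  E[X_{t+1} | X_t, ...] = c + sum_i phi_i X_{t+1-i}.
Substitute known values:
  E[X_{t+1} | ...] = (-0.747) * (-4)
                   = 2.9880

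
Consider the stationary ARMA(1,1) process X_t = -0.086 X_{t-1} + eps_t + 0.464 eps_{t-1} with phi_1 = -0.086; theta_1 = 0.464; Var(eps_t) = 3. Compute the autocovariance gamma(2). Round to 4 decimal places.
\gamma(2) = -0.0943

Multiply the model equation by X_{t-k} and take expectations. With theta_0 = psi_0 = 1 and psi_j the MA(infinity) weights, this gives
  gamma(k) - sum_i phi_i gamma(k-i) = c_k,
  c_k = sigma^2 * sum_{j=k..q} theta_j psi_{j-k}   (c_k = 0 for k > q),
using gamma(-m) = gamma(m).
psi-weights needed (psi_j = theta_j + sum_i phi_i psi_{j-i}):
  psi_1 = theta_1 + phi_1 = 0.464 + (-0.086) = 0.378
Right-hand sides:
  c_0 = sigma^2 (1 + theta_1 psi_1) = 3 * (1 + (0.464)(0.378)) = 3 * 1.175392 = 3.526176
  c_1 = sigma^2 theta_1 = 3 * (0.464) = 1.392
  c_2 = 0
Equations for k = 0 and k = 1 (AR order 1):
  gamma(0) = phi_1 gamma(1) + c_0
  gamma(1) = phi_1 gamma(0) + c_1
Substituting the second into the first: gamma(0) (1 - phi_1^2) = c_0 + phi_1 c_1, so
  gamma(0) = (c_0 + phi_1 c_1) / (1 - phi_1^2) = (3.526176 + (-0.086)(1.392)) / (1 - (-0.086)^2) = 3.406464 / 0.992604 = 3.431846.
  gamma(1) = phi_1 gamma(0) + c_1 = (-0.086)(3.431846) + (1.392) = 1.096861.
For k = 2 (> q): gamma(2) = phi_1 gamma(1) = (-0.086)(1.096861) = -0.09433.
Therefore gamma(2) = -0.0943 (to 4 decimal places).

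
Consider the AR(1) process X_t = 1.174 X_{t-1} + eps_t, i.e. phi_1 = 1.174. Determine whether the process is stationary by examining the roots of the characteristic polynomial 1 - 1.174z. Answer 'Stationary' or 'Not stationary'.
\text{Not stationary}

The AR(p) characteristic polynomial is P(z) = 1 - 1.174z.
Stationarity requires all roots to lie outside the unit circle, i.e. |z| > 1 for every root.
This is linear in z: 1 + (-1.174) z = 0  =>  z = -1/(-1.174) = 0.851789,  |z| = 0.851789.
Moduli of all roots: 0.8518.
All moduli strictly greater than 1? No.
Verdict: Not stationary.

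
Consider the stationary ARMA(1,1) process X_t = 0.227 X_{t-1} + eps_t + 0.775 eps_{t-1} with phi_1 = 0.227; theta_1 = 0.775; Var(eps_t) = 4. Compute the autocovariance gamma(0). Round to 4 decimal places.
\gamma(0) = 8.2342

Multiply the model equation by X_{t-k} and take expectations. With theta_0 = psi_0 = 1 and psi_j the MA(infinity) weights, this gives
  gamma(k) - sum_i phi_i gamma(k-i) = c_k,
  c_k = sigma^2 * sum_{j=k..q} theta_j psi_{j-k}   (c_k = 0 for k > q),
using gamma(-m) = gamma(m).
psi-weights needed (psi_j = theta_j + sum_i phi_i psi_{j-i}):
  psi_1 = theta_1 + phi_1 = 0.775 + (0.227) = 1.002
Right-hand sides:
  c_0 = sigma^2 (1 + theta_1 psi_1) = 4 * (1 + (0.775)(1.002)) = 4 * 1.77655 = 7.1062
  c_1 = sigma^2 theta_1 = 4 * (0.775) = 3.1
  c_2 = 0
Equations for k = 0 and k = 1 (AR order 1):
  gamma(0) = phi_1 gamma(1) + c_0
  gamma(1) = phi_1 gamma(0) + c_1
Substituting the second into the first: gamma(0) (1 - phi_1^2) = c_0 + phi_1 c_1, so
  gamma(0) = (c_0 + phi_1 c_1) / (1 - phi_1^2) = (7.1062 + (0.227)(3.1)) / (1 - (0.227)^2) = 7.8099 / 0.948471 = 8.2342.
Therefore gamma(0) = 8.2342 (to 4 decimal places).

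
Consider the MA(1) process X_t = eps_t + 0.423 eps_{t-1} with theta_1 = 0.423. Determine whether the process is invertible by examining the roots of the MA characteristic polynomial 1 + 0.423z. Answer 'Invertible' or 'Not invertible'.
\text{Invertible}

The MA(q) characteristic polynomial is P(z) = 1 + 0.423z.
Invertibility requires all roots to lie outside the unit circle, i.e. |z| > 1 for every root.
This is linear in z: 1 + (0.423) z = 0  =>  z = -1/(0.423) = -2.364066,  |z| = 2.364066.
Moduli of all roots: 2.3641.
All moduli strictly greater than 1? Yes.
Verdict: Invertible.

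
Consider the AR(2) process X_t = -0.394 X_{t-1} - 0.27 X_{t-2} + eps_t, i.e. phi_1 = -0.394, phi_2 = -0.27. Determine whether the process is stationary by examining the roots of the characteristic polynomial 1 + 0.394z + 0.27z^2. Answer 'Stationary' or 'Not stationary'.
\text{Stationary}

The AR(p) characteristic polynomial is P(z) = 1 + 0.394z + 0.27z^2.
Stationarity requires all roots to lie outside the unit circle, i.e. |z| > 1 for every root.
Set 1 + (0.394) z + (0.27) z^2 = 0, i.e. a z^2 + b z + c = 0 with a = 0.27, b = 0.394, c = 1.
Discriminant D = b^2 - 4ac = (0.394)^2 - 4*(0.27)*1 = 0.155236 - (1.08) = -0.924764.
D < 0, so the roots are the complex-conjugate pair z = (-b +/- i sqrt(-D)) / (2a) = -0.7296 +/- 1.7808i.
For a conjugate pair |z|^2 = z * conj(z) = (product of roots) = c/a = 1/(0.27) = 3.703704, so |z| = sqrt(3.703704) = 1.9245 for both roots.
Moduli of all roots: 1.9245, 1.9245.
All moduli strictly greater than 1? Yes.
Verdict: Stationary.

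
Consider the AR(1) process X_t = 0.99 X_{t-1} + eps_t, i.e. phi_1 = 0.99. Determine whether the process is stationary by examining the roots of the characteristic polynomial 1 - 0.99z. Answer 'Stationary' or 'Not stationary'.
\text{Stationary}

The AR(p) characteristic polynomial is P(z) = 1 - 0.99z.
Stationarity requires all roots to lie outside the unit circle, i.e. |z| > 1 for every root.
This is linear in z: 1 + (-0.99) z = 0  =>  z = -1/(-0.99) = 1.010101,  |z| = 1.010101.
Moduli of all roots: 1.0101.
All moduli strictly greater than 1? Yes.
Verdict: Stationary.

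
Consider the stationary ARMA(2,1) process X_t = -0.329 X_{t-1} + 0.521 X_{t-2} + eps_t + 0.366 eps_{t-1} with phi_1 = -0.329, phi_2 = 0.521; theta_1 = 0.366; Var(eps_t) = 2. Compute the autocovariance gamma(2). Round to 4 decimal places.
\gamma(2) = 1.9474

Multiply the model equation by X_{t-k} and take expectations. With theta_0 = psi_0 = 1 and psi_j the MA(infinity) weights, this gives
  gamma(k) - sum_i phi_i gamma(k-i) = c_k,
  c_k = sigma^2 * sum_{j=k..q} theta_j psi_{j-k}   (c_k = 0 for k > q),
using gamma(-m) = gamma(m).
psi-weights needed (psi_j = theta_j + sum_i phi_i psi_{j-i}):
  psi_1 = theta_1 + phi_1 = 0.366 + (-0.329) = 0.037
Right-hand sides:
  c_0 = sigma^2 (1 + theta_1 psi_1) = 2 * (1 + (0.366)(0.037)) = 2 * 1.013542 = 2.027084
  c_1 = sigma^2 theta_1 = 2 * (0.366) = 0.732
  c_2 = 0
Equations for k = 0, 1, 2 (AR order 2, c_2 = 0):
  (E0) gamma(0) = phi_1 gamma(1) + phi_2 gamma(2) + c_0
  (E1) gamma(1) = phi_1 gamma(0) + phi_2 gamma(1) + c_1
  (E2) gamma(2) = phi_1 gamma(1) + phi_2 gamma(0)
From (E1): gamma(1) = A gamma(0) + B with
  A = phi_1 / (1 - phi_2) = -0.329 / 0.479 = -0.686848,   B = c_1 / (1 - phi_2) = 0.732 / 0.479 = 1.528184.
Insert (E2) into (E0): gamma(0) (1 - phi_2^2) = phi_1 (1 + phi_2) gamma(1) + c_0.
  phi_1 (1 + phi_2) = (-0.329)(1.521) = -0.500409,   1 - phi_2^2 = 0.728559.
Replace gamma(1) by A gamma(0) + B and collect gamma(0):
  gamma(0) [0.728559 - (-0.500409)(-0.686848)] = (-0.500409)(1.528184) + 2.027084
  gamma(0) * 0.384854 = 1.262367
  gamma(0) = 1.262367 / 0.384854 = 3.280117.
  gamma(1) = A gamma(0) + B = (-0.686848)(3.280117) + (1.528184) = -0.724757.
  gamma(2) = phi_1 gamma(1) + phi_2 gamma(0) = (-0.329)(-0.724757) + (0.521)(3.280117) = 1.947386.
Therefore gamma(2) = 1.9474 (to 4 decimal places).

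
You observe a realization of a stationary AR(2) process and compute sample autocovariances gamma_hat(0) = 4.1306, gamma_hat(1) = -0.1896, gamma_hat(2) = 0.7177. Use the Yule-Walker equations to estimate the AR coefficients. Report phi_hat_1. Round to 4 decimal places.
\hat\phi_{1} = -0.0380

The Yule-Walker equations for an AR(p) process read, in matrix form,
  Gamma_p phi = r_p,   with   (Gamma_p)_{ij} = gamma(|i - j|),
                       (r_p)_i = gamma(i),   i,j = 1..p.
Substitute the sample gammas (Toeplitz matrix and right-hand side of size 2):
  Gamma_p = [[4.1306, -0.1896], [-0.1896, 4.1306]]
  r_p     = [-0.1896, 0.7177]
Written out:
  4.1306 phi_1 - 0.1896 phi_2 = -0.1896
  -0.1896 phi_1 + 4.1306 phi_2 = 0.7177
Solve by Cramer's rule:
  det = gamma(0)^2 - gamma(1)^2 = (4.1306)^2 - (-0.1896)^2 = 17.06185636 - 0.03594816 = 17.0259082
  phi_hat_1 = [gamma(1) gamma(0) - gamma(1) gamma(2)] / det = [(-0.1896)(4.1306) - (-0.1896)(0.7177)] / 17.0259082 = -0.64708584 / 17.0259082 = -0.038
  phi_hat_2 = [gamma(0) gamma(2) - gamma(1)^2] / det = [(4.1306)(0.7177) - (-0.1896)^2] / 17.0259082 = 2.92858346 / 17.0259082 = 0.172
So phi_hat = [-0.0380, 0.1720].
Therefore phi_hat_1 = -0.0380.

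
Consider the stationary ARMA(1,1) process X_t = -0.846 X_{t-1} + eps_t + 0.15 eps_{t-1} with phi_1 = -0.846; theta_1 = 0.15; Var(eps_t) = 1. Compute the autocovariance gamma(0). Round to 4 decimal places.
\gamma(0) = 2.7040

Multiply the model equation by X_{t-k} and take expectations. With theta_0 = psi_0 = 1 and psi_j the MA(infinity) weights, this gives
  gamma(k) - sum_i phi_i gamma(k-i) = c_k,
  c_k = sigma^2 * sum_{j=k..q} theta_j psi_{j-k}   (c_k = 0 for k > q),
using gamma(-m) = gamma(m).
psi-weights needed (psi_j = theta_j + sum_i phi_i psi_{j-i}):
  psi_1 = theta_1 + phi_1 = 0.15 + (-0.846) = -0.696
Right-hand sides:
  c_0 = sigma^2 (1 + theta_1 psi_1) = 1 * (1 + (0.15)(-0.696)) = 1 * 0.8956 = 0.8956
  c_1 = sigma^2 theta_1 = 1 * (0.15) = 0.15
  c_2 = 0
Equations for k = 0 and k = 1 (AR order 1):
  gamma(0) = phi_1 gamma(1) + c_0
  gamma(1) = phi_1 gamma(0) + c_1
Substituting the second into the first: gamma(0) (1 - phi_1^2) = c_0 + phi_1 c_1, so
  gamma(0) = (c_0 + phi_1 c_1) / (1 - phi_1^2) = (0.8956 + (-0.846)(0.15)) / (1 - (-0.846)^2) = 0.7687 / 0.284284 = 2.703986.
Therefore gamma(0) = 2.7040 (to 4 decimal places).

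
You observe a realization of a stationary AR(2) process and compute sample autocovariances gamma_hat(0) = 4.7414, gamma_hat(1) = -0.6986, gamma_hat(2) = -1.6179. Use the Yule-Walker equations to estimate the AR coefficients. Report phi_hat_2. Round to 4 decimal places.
\hat\phi_{2} = -0.3710

The Yule-Walker equations for an AR(p) process read, in matrix form,
  Gamma_p phi = r_p,   with   (Gamma_p)_{ij} = gamma(|i - j|),
                       (r_p)_i = gamma(i),   i,j = 1..p.
Substitute the sample gammas (Toeplitz matrix and right-hand side of size 2):
  Gamma_p = [[4.7414, -0.6986], [-0.6986, 4.7414]]
  r_p     = [-0.6986, -1.6179]
Written out:
  4.7414 phi_1 - 0.6986 phi_2 = -0.6986
  -0.6986 phi_1 + 4.7414 phi_2 = -1.6179
Solve by Cramer's rule:
  det = gamma(0)^2 - gamma(1)^2 = (4.7414)^2 - (-0.6986)^2 = 22.48087396 - 0.48804196 = 21.992832
  phi_hat_1 = [gamma(1) gamma(0) - gamma(1) gamma(2)] / det = [(-0.6986)(4.7414) - (-0.6986)(-1.6179)] / 21.992832 = -4.44260698 / 21.992832 = -0.202
  phi_hat_2 = [gamma(0) gamma(2) - gamma(1)^2] / det = [(4.7414)(-1.6179) - (-0.6986)^2] / 21.992832 = -8.15915302 / 21.992832 = -0.371
So phi_hat = [-0.2020, -0.3710].
Therefore phi_hat_2 = -0.3710.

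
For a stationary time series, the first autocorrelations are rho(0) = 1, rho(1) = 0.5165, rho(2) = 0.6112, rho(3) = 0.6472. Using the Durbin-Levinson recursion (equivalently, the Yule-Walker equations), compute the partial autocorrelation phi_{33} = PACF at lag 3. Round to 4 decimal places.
\phi_{33} = 0.4151

The PACF at lag k is phi_{kk}, the last component of the solution
to the Yule-Walker system G_k phi = r_k where
  (G_k)_{ij} = rho(|i - j|), (r_k)_i = rho(i), i,j = 1..k.
Equivalently, Durbin-Levinson gives phi_{kk} iteratively:
  phi_{11} = rho(1)
  phi_{kk} = [rho(k) - sum_{j=1..k-1} phi_{k-1,j} rho(k-j)]
            / [1 - sum_{j=1..k-1} phi_{k-1,j} rho(j)],
  phi_{k,j} = phi_{k-1,j} - phi_{kk} phi_{k-1,k-j},  j = 1..k-1.
Step k = 1:
  phi_11 = rho(1) = 0.5165.
Step k = 2:
  phi_22 = [rho(2) - phi_11 rho(1)] / [1 - phi_11 rho(1)] = [0.6112 - (0.5165)(0.5165)] / [1 - (0.5165)(0.5165)]
         = 0.34442775 / 0.73322775 = 0.469742.
  Update: phi_21 = phi_11 - phi_22 phi_11 = 0.5165 - (0.469742)(0.5165) = 0.273878.
Step k = 3:
  phi_33 = [rho(3) - phi_21 rho(2) - phi_22 rho(1)] / [1 - phi_21 rho(1) - phi_22 rho(2)]
    numerator   = 0.6472 - (0.273878)(0.6112) - (0.469742)(0.5165) = 0.2371839
    denominator = 1 - (0.273878)(0.5165) - (0.469742)(0.6112) = 0.57143563
  phi_33 = 0.2371839 / 0.57143563 = 0.4151.
Therefore phi_{33} = 0.4151.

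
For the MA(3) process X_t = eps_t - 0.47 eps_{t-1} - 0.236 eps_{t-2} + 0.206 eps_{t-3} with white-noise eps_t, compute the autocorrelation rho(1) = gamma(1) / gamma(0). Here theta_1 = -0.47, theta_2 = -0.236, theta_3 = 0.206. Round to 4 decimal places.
\rho(1) = -0.3091

For an MA(q) process with theta_0 = 1, the autocovariance is
  gamma(k) = sigma^2 * sum_{i=0..q-k} theta_i * theta_{i+k},
and rho(k) = gamma(k) / gamma(0). Sigma^2 cancels.
  numerator   = (1)*(-0.47) + (-0.47)*(-0.236) + (-0.236)*(0.206) = -0.407696.
  denominator = (1)^2 + (-0.47)^2 + (-0.236)^2 + (0.206)^2 = 1.319032.
  rho(1) = -0.407696 / 1.319032 = -0.3091.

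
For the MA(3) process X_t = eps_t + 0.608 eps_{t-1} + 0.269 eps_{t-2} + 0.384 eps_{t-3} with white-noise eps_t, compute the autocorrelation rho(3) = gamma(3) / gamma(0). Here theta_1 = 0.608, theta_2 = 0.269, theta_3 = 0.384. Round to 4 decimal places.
\rho(3) = 0.2416

For an MA(q) process with theta_0 = 1, the autocovariance is
  gamma(k) = sigma^2 * sum_{i=0..q-k} theta_i * theta_{i+k},
and rho(k) = gamma(k) / gamma(0). Sigma^2 cancels.
  numerator   = (1)*(0.384) = 0.384.
  denominator = (1)^2 + (0.608)^2 + (0.269)^2 + (0.384)^2 = 1.589481.
  rho(3) = 0.384 / 1.589481 = 0.2416.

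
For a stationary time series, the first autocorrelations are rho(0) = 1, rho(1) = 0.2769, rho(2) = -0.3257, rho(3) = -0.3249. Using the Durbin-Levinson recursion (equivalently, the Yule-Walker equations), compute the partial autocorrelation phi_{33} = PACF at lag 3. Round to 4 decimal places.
\phi_{33} = -0.0999

The PACF at lag k is phi_{kk}, the last component of the solution
to the Yule-Walker system G_k phi = r_k where
  (G_k)_{ij} = rho(|i - j|), (r_k)_i = rho(i), i,j = 1..k.
Equivalently, Durbin-Levinson gives phi_{kk} iteratively:
  phi_{11} = rho(1)
  phi_{kk} = [rho(k) - sum_{j=1..k-1} phi_{k-1,j} rho(k-j)]
            / [1 - sum_{j=1..k-1} phi_{k-1,j} rho(j)],
  phi_{k,j} = phi_{k-1,j} - phi_{kk} phi_{k-1,k-j},  j = 1..k-1.
Step k = 1:
  phi_11 = rho(1) = 0.2769.
Step k = 2:
  phi_22 = [rho(2) - phi_11 rho(1)] / [1 - phi_11 rho(1)] = [-0.3257 - (0.2769)(0.2769)] / [1 - (0.2769)(0.2769)]
         = -0.40237361 / 0.92332639 = -0.435787.
  Update: phi_21 = phi_11 - phi_22 phi_11 = 0.2769 - (-0.435787)(0.2769) = 0.397569.
Step k = 3:
  phi_33 = [rho(3) - phi_21 rho(2) - phi_22 rho(1)] / [1 - phi_21 rho(1) - phi_22 rho(2)]
    numerator   = -0.3249 - (0.397569)(-0.3257) - (-0.435787)(0.2769) = -0.07474223
    denominator = 1 - (0.397569)(0.2769) - (-0.435787)(-0.3257) = 0.74797721
  phi_33 = -0.07474223 / 0.74797721 = -0.0999.
Therefore phi_{33} = -0.0999.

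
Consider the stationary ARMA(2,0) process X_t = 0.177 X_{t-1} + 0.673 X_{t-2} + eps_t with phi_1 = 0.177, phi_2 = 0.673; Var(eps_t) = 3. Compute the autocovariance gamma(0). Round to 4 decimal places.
\gamma(0) = 7.7562

Multiply the model equation by X_{t-k} and take expectations. With theta_0 = psi_0 = 1 and psi_j the MA(infinity) weights, this gives
  gamma(k) - sum_i phi_i gamma(k-i) = c_k,
  c_k = sigma^2 * sum_{j=k..q} theta_j psi_{j-k}   (c_k = 0 for k > q),
using gamma(-m) = gamma(m).
Pure AR (q = 0): c_0 = sigma^2 = 3, c_k = 0 for k >= 1.
Equations for k = 0, 1, 2 (AR order 2, c_2 = 0):
  (E0) gamma(0) = phi_1 gamma(1) + phi_2 gamma(2) + c_0
  (E1) gamma(1) = phi_1 gamma(0) + phi_2 gamma(1) + c_1
  (E2) gamma(2) = phi_1 gamma(1) + phi_2 gamma(0)
From (E1): gamma(1) = A gamma(0) + B with
  A = phi_1 / (1 - phi_2) = 0.177 / 0.327 = 0.541284,   B = c_1 / (1 - phi_2) = 0 / 0.327 = 0.
Insert (E2) into (E0): gamma(0) (1 - phi_2^2) = phi_1 (1 + phi_2) gamma(1) + c_0.
  phi_1 (1 + phi_2) = (0.177)(1.673) = 0.296121,   1 - phi_2^2 = 0.547071.
Replace gamma(1) by A gamma(0) + B and collect gamma(0):
  gamma(0) [0.547071 - (0.296121)(0.541284)] = c_0 = 3
  gamma(0) * 0.386785 = 3
  gamma(0) = 3 / 0.386785 = 7.756241.
Therefore gamma(0) = 7.7562 (to 4 decimal places).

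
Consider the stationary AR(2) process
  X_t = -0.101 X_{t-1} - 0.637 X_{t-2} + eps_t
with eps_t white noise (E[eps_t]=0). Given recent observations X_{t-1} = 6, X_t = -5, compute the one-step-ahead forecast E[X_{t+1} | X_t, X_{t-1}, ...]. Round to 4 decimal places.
E[X_{t+1} \mid \mathcal F_t] = -3.3170

For an AR(p) model X_t = c + sum_i phi_i X_{t-i} + eps_t, the
one-step-ahead conditional mean is
  E[X_{t+1} | X_t, ...] = c + sum_i phi_i X_{t+1-i}.
Substitute known values:
  E[X_{t+1} | ...] = (-0.101) * (-5) + (-0.637) * (6)
                   = -3.3170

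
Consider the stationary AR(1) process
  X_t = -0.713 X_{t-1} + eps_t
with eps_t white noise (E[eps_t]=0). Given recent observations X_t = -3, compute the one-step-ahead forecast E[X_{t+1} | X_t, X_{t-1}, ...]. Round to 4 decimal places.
E[X_{t+1} \mid \mathcal F_t] = 2.1390

For an AR(p) model X_t = c + sum_i phi_i X_{t-i} + eps_t, the
one-step-ahead conditional mean is
  E[X_{t+1} | X_t, ...] = c + sum_i phi_i X_{t+1-i}.
Substitute known values:
  E[X_{t+1} | ...] = (-0.713) * (-3)
                   = 2.1390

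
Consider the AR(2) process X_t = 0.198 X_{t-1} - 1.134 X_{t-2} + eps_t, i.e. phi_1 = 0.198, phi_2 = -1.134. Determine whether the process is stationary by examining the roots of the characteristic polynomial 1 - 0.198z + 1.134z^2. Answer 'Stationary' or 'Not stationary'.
\text{Not stationary}

The AR(p) characteristic polynomial is P(z) = 1 - 0.198z + 1.134z^2.
Stationarity requires all roots to lie outside the unit circle, i.e. |z| > 1 for every root.
Set 1 + (-0.198) z + (1.134) z^2 = 0, i.e. a z^2 + b z + c = 0 with a = 1.134, b = -0.198, c = 1.
Discriminant D = b^2 - 4ac = (-0.198)^2 - 4*(1.134)*1 = 0.039204 - (4.536) = -4.496796.
D < 0, so the roots are the complex-conjugate pair z = (-b +/- i sqrt(-D)) / (2a) = 0.0873 +/- 0.935i.
For a conjugate pair |z|^2 = z * conj(z) = (product of roots) = c/a = 1/(1.134) = 0.881834, so |z| = sqrt(0.881834) = 0.9391 for both roots.
Moduli of all roots: 0.9391, 0.9391.
All moduli strictly greater than 1? No.
Verdict: Not stationary.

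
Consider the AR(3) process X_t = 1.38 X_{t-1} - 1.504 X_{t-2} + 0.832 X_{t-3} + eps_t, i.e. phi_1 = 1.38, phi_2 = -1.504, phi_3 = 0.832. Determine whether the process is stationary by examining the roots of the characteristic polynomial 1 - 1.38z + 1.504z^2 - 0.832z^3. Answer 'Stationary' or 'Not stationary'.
\text{Not stationary}

The AR(p) characteristic polynomial is P(z) = 1 - 1.38z + 1.504z^2 - 0.832z^3.
Stationarity requires all roots to lie outside the unit circle, i.e. |z| > 1 for every root.
Degree 3: look for a simple real root z0 first, then factor out (1 - z/z0) and solve the remaining quadratic.
Testing z0 = 1.25: P(1.25) = 1 + (-1.38)(1.25) + (1.504)(1.25)^2 + (-0.832)(1.25)^3
  = 1 + (-1.725) + (2.35) + (-1.625) = 0.  So z_0 = 1.25 is a root, |z_0| = 1.25.
Divide out the factor (1 - 0.8 z) = (1 - z/z0) (since 1/z0 = 0.8):
  P(z) = (1 - 0.8 z)(1 + (-0.58) z + (1.04) z^2)
  [check: z-coef -0.58 - (0.8) = -1.38; z^2-coef 1.04 - (0.8)(-0.58) = 1.504; z^3-coef -(0.8)(1.04) = -0.832.]
Remaining roots from the quadratic factor 1 + (-0.58) z + (1.04) z^2:
  Set 1 + (-0.58) z + (1.04) z^2 = 0, i.e. a z^2 + b z + c = 0 with a = 1.04, b = -0.58, c = 1.
  Discriminant D = b^2 - 4ac = (-0.58)^2 - 4*(1.04)*1 = 0.3364 - (4.16) = -3.8236.
  D < 0, so the roots are the complex-conjugate pair z = (-b +/- i sqrt(-D)) / (2a) = 0.2788 +/- 0.9401i.
  For a conjugate pair |z|^2 = z * conj(z) = (product of roots) = c/a = 1/(1.04) = 0.961538, so |z| = sqrt(0.961538) = 0.9806 for both roots.
Moduli of all roots: 1.2500, 0.9806, 0.9806.
All moduli strictly greater than 1? No.
Verdict: Not stationary.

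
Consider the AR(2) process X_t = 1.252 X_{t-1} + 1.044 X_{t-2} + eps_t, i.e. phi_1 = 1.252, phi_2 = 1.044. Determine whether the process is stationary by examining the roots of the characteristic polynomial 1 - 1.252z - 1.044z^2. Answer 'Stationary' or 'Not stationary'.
\text{Not stationary}

The AR(p) characteristic polynomial is P(z) = 1 - 1.252z - 1.044z^2.
Stationarity requires all roots to lie outside the unit circle, i.e. |z| > 1 for every root.
Set 1 + (-1.252) z + (-1.044) z^2 = 0, i.e. a z^2 + b z + c = 0 with a = -1.044, b = -1.252, c = 1.
Discriminant D = b^2 - 4ac = (-1.252)^2 - 4*(-1.044)*1 = 1.567504 - (-4.176) = 5.743504.
D >= 0, so the roots are real: z = (-b +/- sqrt(D)) / (2a) = (1.252 +/- 2.396561) / (-2.088).
  z_1 = (1.252 + 2.396561) / (-2.088) = -1.7474,   |z_1| = 1.7474.
  z_2 = (1.252 - 2.396561) / (-2.088) = 0.5482,   |z_2| = 0.5482.
Moduli of all roots: 1.7474, 0.5482.
All moduli strictly greater than 1? No.
Verdict: Not stationary.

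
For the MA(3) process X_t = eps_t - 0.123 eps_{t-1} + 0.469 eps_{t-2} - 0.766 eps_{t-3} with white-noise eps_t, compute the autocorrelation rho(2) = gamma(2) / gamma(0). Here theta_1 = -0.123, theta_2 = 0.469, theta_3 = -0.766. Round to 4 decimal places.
\rho(2) = 0.3091

For an MA(q) process with theta_0 = 1, the autocovariance is
  gamma(k) = sigma^2 * sum_{i=0..q-k} theta_i * theta_{i+k},
and rho(k) = gamma(k) / gamma(0). Sigma^2 cancels.
  numerator   = (1)*(0.469) + (-0.123)*(-0.766) = 0.563218.
  denominator = (1)^2 + (-0.123)^2 + (0.469)^2 + (-0.766)^2 = 1.821846.
  rho(2) = 0.563218 / 1.821846 = 0.3091.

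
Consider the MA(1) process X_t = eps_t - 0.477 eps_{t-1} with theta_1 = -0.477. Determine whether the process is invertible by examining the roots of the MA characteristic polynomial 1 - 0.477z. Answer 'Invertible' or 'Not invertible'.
\text{Invertible}

The MA(q) characteristic polynomial is P(z) = 1 - 0.477z.
Invertibility requires all roots to lie outside the unit circle, i.e. |z| > 1 for every root.
This is linear in z: 1 + (-0.477) z = 0  =>  z = -1/(-0.477) = 2.096436,  |z| = 2.096436.
Moduli of all roots: 2.0964.
All moduli strictly greater than 1? Yes.
Verdict: Invertible.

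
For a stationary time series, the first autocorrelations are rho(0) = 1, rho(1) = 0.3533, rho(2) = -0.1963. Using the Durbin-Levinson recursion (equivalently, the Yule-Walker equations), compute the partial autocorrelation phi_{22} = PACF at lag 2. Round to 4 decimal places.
\phi_{22} = -0.3669

The PACF at lag k is phi_{kk}, the last component of the solution
to the Yule-Walker system G_k phi = r_k where
  (G_k)_{ij} = rho(|i - j|), (r_k)_i = rho(i), i,j = 1..k.
Equivalently, Durbin-Levinson gives phi_{kk} iteratively:
  phi_{11} = rho(1)
  phi_{kk} = [rho(k) - sum_{j=1..k-1} phi_{k-1,j} rho(k-j)]
            / [1 - sum_{j=1..k-1} phi_{k-1,j} rho(j)],
  phi_{k,j} = phi_{k-1,j} - phi_{kk} phi_{k-1,k-j},  j = 1..k-1.
Step k = 1:
  phi_11 = rho(1) = 0.3533.
Step k = 2:
  phi_22 = [rho(2) - phi_11 rho(1)] / [1 - phi_11 rho(1)] = [-0.1963 - (0.3533)(0.3533)] / [1 - (0.3533)(0.3533)]
         = -0.32112089 / 0.87517911 = -0.3669.
Therefore phi_{22} = -0.3669.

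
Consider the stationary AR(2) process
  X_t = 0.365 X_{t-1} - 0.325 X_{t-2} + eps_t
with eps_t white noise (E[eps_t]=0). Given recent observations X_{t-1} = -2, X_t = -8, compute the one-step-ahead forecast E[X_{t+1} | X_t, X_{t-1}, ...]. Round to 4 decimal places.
E[X_{t+1} \mid \mathcal F_t] = -2.2700

For an AR(p) model X_t = c + sum_i phi_i X_{t-i} + eps_t, the
one-step-ahead conditional mean is
  E[X_{t+1} | X_t, ...] = c + sum_i phi_i X_{t+1-i}.
Substitute known values:
  E[X_{t+1} | ...] = (0.365) * (-8) + (-0.325) * (-2)
                   = -2.2700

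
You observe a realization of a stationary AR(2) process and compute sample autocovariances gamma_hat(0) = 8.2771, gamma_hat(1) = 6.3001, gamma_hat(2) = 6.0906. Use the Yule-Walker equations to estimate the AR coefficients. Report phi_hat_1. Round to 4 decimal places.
\hat\phi_{1} = 0.4780

The Yule-Walker equations for an AR(p) process read, in matrix form,
  Gamma_p phi = r_p,   with   (Gamma_p)_{ij} = gamma(|i - j|),
                       (r_p)_i = gamma(i),   i,j = 1..p.
Substitute the sample gammas (Toeplitz matrix and right-hand side of size 2):
  Gamma_p = [[8.2771, 6.3001], [6.3001, 8.2771]]
  r_p     = [6.3001, 6.0906]
Written out:
  8.2771 phi_1 + 6.3001 phi_2 = 6.3001
  6.3001 phi_1 + 8.2771 phi_2 = 6.0906
Solve by Cramer's rule:
  det = gamma(0)^2 - gamma(1)^2 = (8.2771)^2 - (6.3001)^2 = 68.51038441 - 39.69126001 = 28.8191244
  phi_hat_1 = [gamma(1) gamma(0) - gamma(1) gamma(2)] / det = [(6.3001)(8.2771) - (6.3001)(6.0906)] / 28.8191244 = 13.77516865 / 28.8191244 = 0.478
  phi_hat_2 = [gamma(0) gamma(2) - gamma(1)^2] / det = [(8.2771)(6.0906) - (6.3001)^2] / 28.8191244 = 10.72124525 / 28.8191244 = 0.372
So phi_hat = [0.4780, 0.3720].
Therefore phi_hat_1 = 0.4780.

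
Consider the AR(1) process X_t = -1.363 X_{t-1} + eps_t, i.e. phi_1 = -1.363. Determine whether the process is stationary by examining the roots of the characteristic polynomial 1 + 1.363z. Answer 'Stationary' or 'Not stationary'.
\text{Not stationary}

The AR(p) characteristic polynomial is P(z) = 1 + 1.363z.
Stationarity requires all roots to lie outside the unit circle, i.e. |z| > 1 for every root.
This is linear in z: 1 + (1.363) z = 0  =>  z = -1/(1.363) = -0.733676,  |z| = 0.733676.
Moduli of all roots: 0.7337.
All moduli strictly greater than 1? No.
Verdict: Not stationary.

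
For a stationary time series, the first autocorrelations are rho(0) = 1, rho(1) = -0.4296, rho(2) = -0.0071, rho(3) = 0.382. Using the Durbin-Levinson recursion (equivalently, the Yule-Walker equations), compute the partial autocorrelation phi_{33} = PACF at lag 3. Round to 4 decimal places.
\phi_{33} = 0.3599

The PACF at lag k is phi_{kk}, the last component of the solution
to the Yule-Walker system G_k phi = r_k where
  (G_k)_{ij} = rho(|i - j|), (r_k)_i = rho(i), i,j = 1..k.
Equivalently, Durbin-Levinson gives phi_{kk} iteratively:
  phi_{11} = rho(1)
  phi_{kk} = [rho(k) - sum_{j=1..k-1} phi_{k-1,j} rho(k-j)]
            / [1 - sum_{j=1..k-1} phi_{k-1,j} rho(j)],
  phi_{k,j} = phi_{k-1,j} - phi_{kk} phi_{k-1,k-j},  j = 1..k-1.
Step k = 1:
  phi_11 = rho(1) = -0.4296.
Step k = 2:
  phi_22 = [rho(2) - phi_11 rho(1)] / [1 - phi_11 rho(1)] = [-0.0071 - (-0.4296)(-0.4296)] / [1 - (-0.4296)(-0.4296)]
         = -0.19165616 / 0.81544384 = -0.235033.
  Update: phi_21 = phi_11 - phi_22 phi_11 = -0.4296 - (-0.235033)(-0.4296) = -0.53057.
Step k = 3:
  phi_33 = [rho(3) - phi_21 rho(2) - phi_22 rho(1)] / [1 - phi_21 rho(1) - phi_22 rho(2)]
    numerator   = 0.382 - (-0.53057)(-0.0071) - (-0.235033)(-0.4296) = 0.2772628
    denominator = 1 - (-0.53057)(-0.4296) - (-0.235033)(-0.0071) = 0.77039833
  phi_33 = 0.2772628 / 0.77039833 = 0.3599.
Therefore phi_{33} = 0.3599.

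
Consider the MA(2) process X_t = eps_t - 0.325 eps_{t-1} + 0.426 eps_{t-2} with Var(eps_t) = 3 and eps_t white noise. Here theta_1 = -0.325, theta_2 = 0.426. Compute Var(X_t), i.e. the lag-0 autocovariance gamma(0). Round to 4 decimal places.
\gamma(0) = 3.8613

For an MA(q) process X_t = eps_t + sum_i theta_i eps_{t-i} with
Var(eps_t) = sigma^2, the variance is
  gamma(0) = sigma^2 * (1 + sum_i theta_i^2).
  sum_i theta_i^2 = (-0.325)^2 + (0.426)^2 = 0.105625 + 0.181476 = 0.287101.
  gamma(0) = 3 * (1 + 0.287101) = 3 * 1.287101 = 3.861303, which rounds to 3.8613.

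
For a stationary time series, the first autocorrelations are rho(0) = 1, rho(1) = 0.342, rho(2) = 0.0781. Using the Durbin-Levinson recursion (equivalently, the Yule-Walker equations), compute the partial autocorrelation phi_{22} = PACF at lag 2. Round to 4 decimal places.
\phi_{22} = -0.0440

The PACF at lag k is phi_{kk}, the last component of the solution
to the Yule-Walker system G_k phi = r_k where
  (G_k)_{ij} = rho(|i - j|), (r_k)_i = rho(i), i,j = 1..k.
Equivalently, Durbin-Levinson gives phi_{kk} iteratively:
  phi_{11} = rho(1)
  phi_{kk} = [rho(k) - sum_{j=1..k-1} phi_{k-1,j} rho(k-j)]
            / [1 - sum_{j=1..k-1} phi_{k-1,j} rho(j)],
  phi_{k,j} = phi_{k-1,j} - phi_{kk} phi_{k-1,k-j},  j = 1..k-1.
Step k = 1:
  phi_11 = rho(1) = 0.342.
Step k = 2:
  phi_22 = [rho(2) - phi_11 rho(1)] / [1 - phi_11 rho(1)] = [0.0781 - (0.342)(0.342)] / [1 - (0.342)(0.342)]
         = -0.038864 / 0.883036 = -0.044.
Therefore phi_{22} = -0.0440.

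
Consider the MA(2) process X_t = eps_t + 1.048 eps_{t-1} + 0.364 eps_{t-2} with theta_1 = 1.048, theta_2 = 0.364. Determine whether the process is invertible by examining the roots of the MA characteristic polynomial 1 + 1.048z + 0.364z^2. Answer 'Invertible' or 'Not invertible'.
\text{Invertible}

The MA(q) characteristic polynomial is P(z) = 1 + 1.048z + 0.364z^2.
Invertibility requires all roots to lie outside the unit circle, i.e. |z| > 1 for every root.
Set 1 + (1.048) z + (0.364) z^2 = 0, i.e. a z^2 + b z + c = 0 with a = 0.364, b = 1.048, c = 1.
Discriminant D = b^2 - 4ac = (1.048)^2 - 4*(0.364)*1 = 1.098304 - (1.456) = -0.357696.
D < 0, so the roots are the complex-conjugate pair z = (-b +/- i sqrt(-D)) / (2a) = -1.4396 +/- 0.8215i.
For a conjugate pair |z|^2 = z * conj(z) = (product of roots) = c/a = 1/(0.364) = 2.747253, so |z| = sqrt(2.747253) = 1.6575 for both roots.
Moduli of all roots: 1.6575, 1.6575.
All moduli strictly greater than 1? Yes.
Verdict: Invertible.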